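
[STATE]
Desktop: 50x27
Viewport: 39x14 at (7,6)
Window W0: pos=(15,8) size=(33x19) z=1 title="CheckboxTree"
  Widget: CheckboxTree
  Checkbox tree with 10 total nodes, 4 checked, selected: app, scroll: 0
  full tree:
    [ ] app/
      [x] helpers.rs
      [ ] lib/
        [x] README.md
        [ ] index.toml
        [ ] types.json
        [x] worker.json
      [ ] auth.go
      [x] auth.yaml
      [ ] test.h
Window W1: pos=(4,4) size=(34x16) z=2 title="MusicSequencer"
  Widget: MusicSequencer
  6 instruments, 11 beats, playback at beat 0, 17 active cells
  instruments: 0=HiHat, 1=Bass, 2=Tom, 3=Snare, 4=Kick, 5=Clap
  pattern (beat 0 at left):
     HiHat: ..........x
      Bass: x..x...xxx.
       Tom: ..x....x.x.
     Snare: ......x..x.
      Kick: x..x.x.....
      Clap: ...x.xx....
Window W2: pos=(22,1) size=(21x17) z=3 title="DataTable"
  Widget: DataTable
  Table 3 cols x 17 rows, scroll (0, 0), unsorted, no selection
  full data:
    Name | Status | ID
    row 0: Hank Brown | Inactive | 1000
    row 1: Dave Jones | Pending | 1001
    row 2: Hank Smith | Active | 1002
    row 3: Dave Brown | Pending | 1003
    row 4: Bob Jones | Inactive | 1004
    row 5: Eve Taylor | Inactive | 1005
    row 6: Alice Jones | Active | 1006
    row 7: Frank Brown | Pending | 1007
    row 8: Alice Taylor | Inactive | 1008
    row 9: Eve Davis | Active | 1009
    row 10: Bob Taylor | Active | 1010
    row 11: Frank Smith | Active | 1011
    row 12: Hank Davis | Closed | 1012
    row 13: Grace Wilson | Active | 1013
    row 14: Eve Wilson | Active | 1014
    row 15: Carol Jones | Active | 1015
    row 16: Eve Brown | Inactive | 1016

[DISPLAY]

───────────────┃Hank Brown  │Inacti┃   
    ▼1234567890┃Dave Jones  │Pendin┃   
iHat··········█┃Hank Smith  │Active┃━━━
Bass█··█···███·┃Dave Brown  │Pendin┃   
 Tom··█····█·█·┃Bob Jones   │Inacti┃───
nare······█··█·┃Eve Taylor  │Inacti┃   
Kick█··█·█·····┃Alice Jones │Active┃   
Clap···█·██····┃Frank Brown │Pendin┃   
               ┃Alice Taylor│Inacti┃   
               ┃Eve Davis   │Active┃   
               ┃Bob Taylor  │Active┃   
               ┗━━━━━━━━━━━━━━━━━━━┛   
                              ┃        
━━━━━━━━━━━━━━━━━━━━━━━━━━━━━━┛        


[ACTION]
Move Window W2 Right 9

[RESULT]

──────────────────────┃Hank Brown  │Ina
    ▼1234567890       ┃Dave Jones  │Pen
iHat··········█       ┃Hank Smith  │Act
Bass█··█···███·       ┃Dave Brown  │Pen
 Tom··█····█·█·       ┃Bob Jones   │Ina
nare······█··█·       ┃Eve Taylor  │Ina
Kick█··█·█·····       ┃Alice Jones │Act
Clap···█·██····       ┃Frank Brown │Pen
                      ┃Alice Taylor│Ina
                      ┃Eve Davis   │Act
                      ┃Bob Taylor  │Act
                      ┗━━━━━━━━━━━━━━━━
                              ┃        
━━━━━━━━━━━━━━━━━━━━━━━━━━━━━━┛        


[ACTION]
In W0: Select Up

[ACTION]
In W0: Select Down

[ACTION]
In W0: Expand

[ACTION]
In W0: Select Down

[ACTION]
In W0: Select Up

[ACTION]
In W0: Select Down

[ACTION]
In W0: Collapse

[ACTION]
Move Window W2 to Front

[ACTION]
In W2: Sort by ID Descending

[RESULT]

──────────────────────┃Eve Brown   │Ina
    ▼1234567890       ┃Carol Jones │Act
iHat··········█       ┃Eve Wilson  │Act
Bass█··█···███·       ┃Grace Wilson│Act
 Tom··█····█·█·       ┃Hank Davis  │Clo
nare······█··█·       ┃Frank Smith │Act
Kick█··█·█·····       ┃Bob Taylor  │Act
Clap···█·██····       ┃Eve Davis   │Act
                      ┃Alice Taylor│Ina
                      ┃Frank Brown │Pen
                      ┃Alice Jones │Act
                      ┗━━━━━━━━━━━━━━━━
                              ┃        
━━━━━━━━━━━━━━━━━━━━━━━━━━━━━━┛        


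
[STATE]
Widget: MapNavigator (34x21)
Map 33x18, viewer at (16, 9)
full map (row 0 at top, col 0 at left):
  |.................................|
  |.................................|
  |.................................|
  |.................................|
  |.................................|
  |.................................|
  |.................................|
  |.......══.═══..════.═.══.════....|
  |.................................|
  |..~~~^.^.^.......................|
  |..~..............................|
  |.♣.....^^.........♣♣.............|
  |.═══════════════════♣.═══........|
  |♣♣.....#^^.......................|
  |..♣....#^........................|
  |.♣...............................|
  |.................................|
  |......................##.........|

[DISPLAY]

                                  
 .................................
 .................................
 .................................
 .................................
 .................................
 .................................
 .................................
 .......══.═══..════.═.══.════....
 .................................
 ..~~~^.^.^......@................
 ..~..............................
 .♣.....^^.........♣♣.............
 .═══════════════════♣.═══........
 ♣♣.....#^^.......................
 ..♣....#^........................
 .♣...............................
 .................................
 ......................##.........
                                  
                                  


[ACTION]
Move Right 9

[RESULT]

                                  
.........................         
.........................         
.........................         
.........................         
.........................         
.........................         
.........................         
═.═══..════.═.══.════....         
.........................         
.^...............@.......         
.........................         
^.........♣♣.............         
════════════♣.═══........         
^^.......................         
^........................         
.........................         
.........................         
..............##.........         
                                  
                                  


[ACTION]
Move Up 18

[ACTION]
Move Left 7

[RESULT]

                                  
                                  
                                  
                                  
                                  
                                  
                                  
                                  
                                  
                                  
.................@..............  
................................  
................................  
................................  
................................  
................................  
................................  
......══.═══..════.═.══.════....  
................................  
.~~~^.^.^.......................  
.~..............................  


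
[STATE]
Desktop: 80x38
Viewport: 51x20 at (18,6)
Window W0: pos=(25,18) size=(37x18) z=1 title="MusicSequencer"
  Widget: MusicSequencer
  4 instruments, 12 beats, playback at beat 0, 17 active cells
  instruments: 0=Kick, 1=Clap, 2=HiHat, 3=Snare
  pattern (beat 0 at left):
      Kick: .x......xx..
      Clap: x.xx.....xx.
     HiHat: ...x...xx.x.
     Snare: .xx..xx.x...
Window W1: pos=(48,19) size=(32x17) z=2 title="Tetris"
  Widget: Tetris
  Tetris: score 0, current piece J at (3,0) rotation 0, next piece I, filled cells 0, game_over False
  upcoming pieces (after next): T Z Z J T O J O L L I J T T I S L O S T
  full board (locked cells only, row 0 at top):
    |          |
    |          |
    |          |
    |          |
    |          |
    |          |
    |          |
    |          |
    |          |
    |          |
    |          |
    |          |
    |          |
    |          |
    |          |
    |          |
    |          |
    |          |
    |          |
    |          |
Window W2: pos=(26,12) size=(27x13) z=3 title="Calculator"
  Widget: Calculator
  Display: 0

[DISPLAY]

                                                   
                                                   
                                                   
                                                   
                                                   
                                                   
        ┏━━━━━━━━━━━━━━━━━━━━━━━━━┓                
        ┃ Calculator              ┃                
        ┠─────────────────────────┨                
        ┃                        0┃                
        ┃┌───┬───┬───┬───┐        ┃                
        ┃│ 7 │ 8 │ 9 │ ÷ │        ┃                
       ┏┃├───┼───┼───┼───┤        ┃━━━━━━━━┓       
       ┃┃│ 4 │ 5 │ 6 │ × │        ┃━━━━━━━━━━━━━━━━
       ┠┃├───┼───┼───┼───┤        ┃ris             
       ┃┃│ 1 │ 2 │ 3 │ - │        ┃────────────────
       ┃┃├───┼───┼───┼───┤        ┃      │Next:    
       ┃┃│ 0 │ . │ = │ + │        ┃      │████     
       ┃┗━━━━━━━━━━━━━━━━━━━━━━━━━┛      │         
       ┃ Snare·██··██·█···    ┃          │         


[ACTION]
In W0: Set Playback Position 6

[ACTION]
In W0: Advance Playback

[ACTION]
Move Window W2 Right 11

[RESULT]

                                                   
                                                   
                                                   
                                                   
                                                   
                                                   
                   ┏━━━━━━━━━━━━━━━━━━━━━━━━━┓     
                   ┃ Calculator              ┃     
                   ┠─────────────────────────┨     
                   ┃                        0┃     
                   ┃┌───┬───┬───┬───┐        ┃     
                   ┃│ 7 │ 8 │ 9 │ ÷ │        ┃     
       ┏━━━━━━━━━━━┃├───┼───┼───┼───┤        ┃     
       ┃ MusicSeque┃│ 4 │ 5 │ 6 │ × │        ┃━━━━━
       ┠───────────┃├───┼───┼───┼───┤        ┃     
       ┃      01234┃│ 1 │ 2 │ 3 │ - │        ┃─────
       ┃  Kick·█···┃├───┼───┼───┼───┤        ┃:    
       ┃  Clap█·██·┃│ 0 │ . │ = │ + │        ┃     
       ┃ HiHat···█·┗━━━━━━━━━━━━━━━━━━━━━━━━━┛     
       ┃ Snare·██··██·█···    ┃          │         


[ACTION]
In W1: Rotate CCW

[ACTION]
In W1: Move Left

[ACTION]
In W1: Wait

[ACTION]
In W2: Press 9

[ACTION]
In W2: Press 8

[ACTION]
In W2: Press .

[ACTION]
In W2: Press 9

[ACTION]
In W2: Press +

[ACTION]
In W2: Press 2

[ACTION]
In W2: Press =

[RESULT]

                                                   
                                                   
                                                   
                                                   
                                                   
                                                   
                   ┏━━━━━━━━━━━━━━━━━━━━━━━━━┓     
                   ┃ Calculator              ┃     
                   ┠─────────────────────────┨     
                   ┃                    100.9┃     
                   ┃┌───┬───┬───┬───┐        ┃     
                   ┃│ 7 │ 8 │ 9 │ ÷ │        ┃     
       ┏━━━━━━━━━━━┃├───┼───┼───┼───┤        ┃     
       ┃ MusicSeque┃│ 4 │ 5 │ 6 │ × │        ┃━━━━━
       ┠───────────┃├───┼───┼───┼───┤        ┃     
       ┃      01234┃│ 1 │ 2 │ 3 │ - │        ┃─────
       ┃  Kick·█···┃├───┼───┼───┼───┤        ┃:    
       ┃  Clap█·██·┃│ 0 │ . │ = │ + │        ┃     
       ┃ HiHat···█·┗━━━━━━━━━━━━━━━━━━━━━━━━━┛     
       ┃ Snare·██··██·█···    ┃          │         


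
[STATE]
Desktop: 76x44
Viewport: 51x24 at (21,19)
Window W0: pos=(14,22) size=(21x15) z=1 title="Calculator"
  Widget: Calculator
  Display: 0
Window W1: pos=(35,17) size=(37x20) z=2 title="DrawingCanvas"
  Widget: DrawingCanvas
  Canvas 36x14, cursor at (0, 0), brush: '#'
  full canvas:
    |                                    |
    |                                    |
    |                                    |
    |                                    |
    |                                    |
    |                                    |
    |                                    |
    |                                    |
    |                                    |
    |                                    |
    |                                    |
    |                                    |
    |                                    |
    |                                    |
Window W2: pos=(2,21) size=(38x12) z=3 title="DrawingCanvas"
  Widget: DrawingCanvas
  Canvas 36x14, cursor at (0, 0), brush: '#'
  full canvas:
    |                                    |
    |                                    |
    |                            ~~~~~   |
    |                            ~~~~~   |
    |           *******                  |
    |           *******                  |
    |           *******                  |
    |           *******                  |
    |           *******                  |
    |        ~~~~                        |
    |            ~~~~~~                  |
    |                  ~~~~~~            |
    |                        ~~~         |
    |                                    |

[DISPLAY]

              ┠───────────────────────────────────┨
              ┃+                                  ┃
━━━━━━━━━━━━━━━━━━┓                               ┃
                  ┃                               ┃
──────────────────┨                               ┃
                  ┃                               ┃
                  ┃                               ┃
          ~~~~~   ┃                               ┃
          ~~~~~   ┃                               ┃
                  ┃                               ┃
                  ┃                               ┃
                  ┃                               ┃
                  ┃                               ┃
━━━━━━━━━━━━━━━━━━┛                               ┃
. │ = │ + │  ┃┃                                   ┃
──┼───┼───┤  ┃┃                                   ┃
MC│ MR│ M+│  ┃┃                                   ┃
━━━━━━━━━━━━━┛┗━━━━━━━━━━━━━━━━━━━━━━━━━━━━━━━━━━━┛
                                                   
                                                   
                                                   
                                                   
                                                   
                                                   


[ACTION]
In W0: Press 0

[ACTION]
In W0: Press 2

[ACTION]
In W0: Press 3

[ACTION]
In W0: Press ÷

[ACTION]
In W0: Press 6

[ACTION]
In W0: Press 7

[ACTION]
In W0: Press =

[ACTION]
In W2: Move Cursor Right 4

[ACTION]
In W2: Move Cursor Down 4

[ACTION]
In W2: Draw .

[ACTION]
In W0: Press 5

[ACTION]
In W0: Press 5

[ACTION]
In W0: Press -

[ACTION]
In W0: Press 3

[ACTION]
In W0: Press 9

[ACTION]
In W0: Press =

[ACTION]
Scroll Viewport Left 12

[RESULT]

                          ┠────────────────────────
                          ┃+                       
━━━━━━━━━━━━━━━━━━━━━━━━━━━━━━┓                    
ngCanvas                      ┃                    
──────────────────────────────┨                    
                              ┃                    
                              ┃                    
                      ~~~~~   ┃                    
                      ~~~~~   ┃                    
     *******                  ┃                    
     *******                  ┃                    
     *******                  ┃                    
     *******                  ┃                    
━━━━━━━━━━━━━━━━━━━━━━━━━━━━━━┛                    
     ┃│ 0 │ . │ = │ + │  ┃┃                        
     ┃├───┼───┼───┼───┤  ┃┃                        
     ┃│ C │ MC│ MR│ M+│  ┃┃                        
     ┗━━━━━━━━━━━━━━━━━━━┛┗━━━━━━━━━━━━━━━━━━━━━━━━
                                                   
                                                   
                                                   
                                                   
                                                   
                                                   


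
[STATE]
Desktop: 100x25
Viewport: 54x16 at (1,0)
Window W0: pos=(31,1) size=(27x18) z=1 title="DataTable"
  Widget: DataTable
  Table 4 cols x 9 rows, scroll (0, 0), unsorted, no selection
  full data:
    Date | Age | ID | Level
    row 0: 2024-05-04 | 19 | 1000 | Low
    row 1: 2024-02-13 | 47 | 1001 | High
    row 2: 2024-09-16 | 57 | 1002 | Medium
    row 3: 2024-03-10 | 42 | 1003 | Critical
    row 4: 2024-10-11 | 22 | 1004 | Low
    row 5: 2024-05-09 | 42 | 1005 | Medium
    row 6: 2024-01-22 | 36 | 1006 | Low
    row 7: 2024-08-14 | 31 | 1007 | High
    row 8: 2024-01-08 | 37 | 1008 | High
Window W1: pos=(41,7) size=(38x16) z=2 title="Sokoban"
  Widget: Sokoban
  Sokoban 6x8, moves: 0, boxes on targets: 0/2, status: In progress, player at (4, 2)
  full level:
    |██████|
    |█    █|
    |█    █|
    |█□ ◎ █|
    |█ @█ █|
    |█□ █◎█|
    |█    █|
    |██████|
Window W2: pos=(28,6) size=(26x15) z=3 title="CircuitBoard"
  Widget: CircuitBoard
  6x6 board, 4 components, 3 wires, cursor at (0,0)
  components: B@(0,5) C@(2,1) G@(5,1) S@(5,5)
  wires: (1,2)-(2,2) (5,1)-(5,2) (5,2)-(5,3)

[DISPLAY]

                                                      
                              ┏━━━━━━━━━━━━━━━━━━━━━━━
                              ┃ DataTable             
                              ┠───────────────────────
                              ┃Date      │Age│ID  │Lev
                              ┃──────────┼───┼────┼───
                           ┏━━━━━━━━━━━━━━━━━━━━━━━━┓w
                           ┃ CircuitBoard           ┃━
                           ┠────────────────────────┨ 
                           ┃   0 1 2 3 4 5          ┃─
                           ┃0  [.]                  ┃ 
                           ┃                        ┃ 
                           ┃1           ·           ┃ 
                           ┃            │           ┃ 
                           ┃2       C   ·           ┃ 
                           ┃                        ┃ 


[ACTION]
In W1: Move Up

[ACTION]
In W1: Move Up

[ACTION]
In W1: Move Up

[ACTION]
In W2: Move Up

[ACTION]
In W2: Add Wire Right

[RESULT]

                                                      
                              ┏━━━━━━━━━━━━━━━━━━━━━━━
                              ┃ DataTable             
                              ┠───────────────────────
                              ┃Date      │Age│ID  │Lev
                              ┃──────────┼───┼────┼───
                           ┏━━━━━━━━━━━━━━━━━━━━━━━━┓w
                           ┃ CircuitBoard           ┃━
                           ┠────────────────────────┨ 
                           ┃   0 1 2 3 4 5          ┃─
                           ┃0  [.]─ ·               ┃ 
                           ┃                        ┃ 
                           ┃1           ·           ┃ 
                           ┃            │           ┃ 
                           ┃2       C   ·           ┃ 
                           ┃                        ┃ 


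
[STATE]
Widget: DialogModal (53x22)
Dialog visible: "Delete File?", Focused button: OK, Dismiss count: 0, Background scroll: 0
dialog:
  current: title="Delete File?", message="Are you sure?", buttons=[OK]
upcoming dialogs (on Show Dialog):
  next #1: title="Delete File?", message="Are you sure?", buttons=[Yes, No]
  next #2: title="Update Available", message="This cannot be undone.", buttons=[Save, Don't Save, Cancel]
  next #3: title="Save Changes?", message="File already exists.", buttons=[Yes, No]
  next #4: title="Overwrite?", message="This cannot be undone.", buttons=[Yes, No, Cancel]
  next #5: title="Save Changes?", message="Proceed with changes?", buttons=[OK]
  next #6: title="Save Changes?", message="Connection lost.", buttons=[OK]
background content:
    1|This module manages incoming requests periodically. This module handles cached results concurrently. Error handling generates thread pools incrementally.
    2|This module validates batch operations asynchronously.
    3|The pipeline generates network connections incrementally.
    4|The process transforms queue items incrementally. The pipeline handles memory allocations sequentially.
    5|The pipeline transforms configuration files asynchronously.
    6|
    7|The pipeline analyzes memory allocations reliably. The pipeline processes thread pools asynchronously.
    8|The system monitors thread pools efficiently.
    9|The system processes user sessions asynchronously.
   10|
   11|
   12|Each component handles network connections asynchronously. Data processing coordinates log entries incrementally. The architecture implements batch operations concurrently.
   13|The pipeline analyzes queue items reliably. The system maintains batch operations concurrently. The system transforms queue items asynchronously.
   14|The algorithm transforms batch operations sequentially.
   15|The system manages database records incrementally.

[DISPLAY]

This module manages incoming requests periodically. T
This module validates batch operations asynchronously
The pipeline generates network connections incrementa
The process transforms queue items incrementally. The
The pipeline transforms configuration files asynchron
                                                     
The pipeline analyzes memory allocations reliably. Th
The system monitors thread pools efficiently.        
The system process┌───────────────┐asynchronously.   
                  │  Delete File? │                  
                  │ Are you sure? │                  
Each component han│      [OK]     │ections asynchrono
The pipeline analy└───────────────┘eliably. The syste
The algorithm transforms batch operations sequentiall
The system manages database records incrementally.   
                                                     
                                                     
                                                     
                                                     
                                                     
                                                     
                                                     


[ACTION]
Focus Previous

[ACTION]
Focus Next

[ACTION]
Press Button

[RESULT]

This module manages incoming requests periodically. T
This module validates batch operations asynchronously
The pipeline generates network connections incrementa
The process transforms queue items incrementally. The
The pipeline transforms configuration files asynchron
                                                     
The pipeline analyzes memory allocations reliably. Th
The system monitors thread pools efficiently.        
The system processes user sessions asynchronously.   
                                                     
                                                     
Each component handles network connections asynchrono
The pipeline analyzes queue items reliably. The syste
The algorithm transforms batch operations sequentiall
The system manages database records incrementally.   
                                                     
                                                     
                                                     
                                                     
                                                     
                                                     
                                                     


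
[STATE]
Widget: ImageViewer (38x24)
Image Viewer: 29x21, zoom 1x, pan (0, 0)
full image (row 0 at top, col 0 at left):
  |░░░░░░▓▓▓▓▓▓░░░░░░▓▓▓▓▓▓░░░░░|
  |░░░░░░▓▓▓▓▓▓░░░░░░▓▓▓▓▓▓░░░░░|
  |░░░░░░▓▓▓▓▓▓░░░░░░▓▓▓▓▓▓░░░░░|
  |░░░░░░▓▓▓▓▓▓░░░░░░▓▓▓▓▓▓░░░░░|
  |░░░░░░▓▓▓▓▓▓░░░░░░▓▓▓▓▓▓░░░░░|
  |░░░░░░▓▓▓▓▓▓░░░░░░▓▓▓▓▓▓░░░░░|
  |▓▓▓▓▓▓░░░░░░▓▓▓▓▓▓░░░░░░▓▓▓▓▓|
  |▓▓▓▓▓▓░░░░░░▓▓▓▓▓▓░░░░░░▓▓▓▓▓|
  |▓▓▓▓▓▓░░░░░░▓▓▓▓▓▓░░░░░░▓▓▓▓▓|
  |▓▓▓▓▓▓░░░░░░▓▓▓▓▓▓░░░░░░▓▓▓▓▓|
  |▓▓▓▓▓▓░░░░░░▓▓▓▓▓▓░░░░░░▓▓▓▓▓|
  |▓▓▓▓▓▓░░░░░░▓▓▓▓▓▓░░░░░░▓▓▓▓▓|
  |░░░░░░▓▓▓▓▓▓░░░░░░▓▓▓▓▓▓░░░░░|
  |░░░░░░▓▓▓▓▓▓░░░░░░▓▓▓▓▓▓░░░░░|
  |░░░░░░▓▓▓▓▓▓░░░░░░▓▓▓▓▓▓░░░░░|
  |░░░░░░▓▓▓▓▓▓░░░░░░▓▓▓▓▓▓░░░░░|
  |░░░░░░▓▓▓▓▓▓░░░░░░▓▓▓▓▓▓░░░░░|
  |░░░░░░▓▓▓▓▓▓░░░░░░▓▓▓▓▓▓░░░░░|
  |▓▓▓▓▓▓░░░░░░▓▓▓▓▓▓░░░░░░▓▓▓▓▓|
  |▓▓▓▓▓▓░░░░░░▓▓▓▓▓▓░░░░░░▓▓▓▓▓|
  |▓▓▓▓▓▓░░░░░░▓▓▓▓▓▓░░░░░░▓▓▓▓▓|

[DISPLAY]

░░░░░░▓▓▓▓▓▓░░░░░░▓▓▓▓▓▓░░░░░         
░░░░░░▓▓▓▓▓▓░░░░░░▓▓▓▓▓▓░░░░░         
░░░░░░▓▓▓▓▓▓░░░░░░▓▓▓▓▓▓░░░░░         
░░░░░░▓▓▓▓▓▓░░░░░░▓▓▓▓▓▓░░░░░         
░░░░░░▓▓▓▓▓▓░░░░░░▓▓▓▓▓▓░░░░░         
░░░░░░▓▓▓▓▓▓░░░░░░▓▓▓▓▓▓░░░░░         
▓▓▓▓▓▓░░░░░░▓▓▓▓▓▓░░░░░░▓▓▓▓▓         
▓▓▓▓▓▓░░░░░░▓▓▓▓▓▓░░░░░░▓▓▓▓▓         
▓▓▓▓▓▓░░░░░░▓▓▓▓▓▓░░░░░░▓▓▓▓▓         
▓▓▓▓▓▓░░░░░░▓▓▓▓▓▓░░░░░░▓▓▓▓▓         
▓▓▓▓▓▓░░░░░░▓▓▓▓▓▓░░░░░░▓▓▓▓▓         
▓▓▓▓▓▓░░░░░░▓▓▓▓▓▓░░░░░░▓▓▓▓▓         
░░░░░░▓▓▓▓▓▓░░░░░░▓▓▓▓▓▓░░░░░         
░░░░░░▓▓▓▓▓▓░░░░░░▓▓▓▓▓▓░░░░░         
░░░░░░▓▓▓▓▓▓░░░░░░▓▓▓▓▓▓░░░░░         
░░░░░░▓▓▓▓▓▓░░░░░░▓▓▓▓▓▓░░░░░         
░░░░░░▓▓▓▓▓▓░░░░░░▓▓▓▓▓▓░░░░░         
░░░░░░▓▓▓▓▓▓░░░░░░▓▓▓▓▓▓░░░░░         
▓▓▓▓▓▓░░░░░░▓▓▓▓▓▓░░░░░░▓▓▓▓▓         
▓▓▓▓▓▓░░░░░░▓▓▓▓▓▓░░░░░░▓▓▓▓▓         
▓▓▓▓▓▓░░░░░░▓▓▓▓▓▓░░░░░░▓▓▓▓▓         
                                      
                                      
                                      


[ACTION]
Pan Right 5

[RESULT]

░▓▓▓▓▓▓░░░░░░▓▓▓▓▓▓░░░░░              
░▓▓▓▓▓▓░░░░░░▓▓▓▓▓▓░░░░░              
░▓▓▓▓▓▓░░░░░░▓▓▓▓▓▓░░░░░              
░▓▓▓▓▓▓░░░░░░▓▓▓▓▓▓░░░░░              
░▓▓▓▓▓▓░░░░░░▓▓▓▓▓▓░░░░░              
░▓▓▓▓▓▓░░░░░░▓▓▓▓▓▓░░░░░              
▓░░░░░░▓▓▓▓▓▓░░░░░░▓▓▓▓▓              
▓░░░░░░▓▓▓▓▓▓░░░░░░▓▓▓▓▓              
▓░░░░░░▓▓▓▓▓▓░░░░░░▓▓▓▓▓              
▓░░░░░░▓▓▓▓▓▓░░░░░░▓▓▓▓▓              
▓░░░░░░▓▓▓▓▓▓░░░░░░▓▓▓▓▓              
▓░░░░░░▓▓▓▓▓▓░░░░░░▓▓▓▓▓              
░▓▓▓▓▓▓░░░░░░▓▓▓▓▓▓░░░░░              
░▓▓▓▓▓▓░░░░░░▓▓▓▓▓▓░░░░░              
░▓▓▓▓▓▓░░░░░░▓▓▓▓▓▓░░░░░              
░▓▓▓▓▓▓░░░░░░▓▓▓▓▓▓░░░░░              
░▓▓▓▓▓▓░░░░░░▓▓▓▓▓▓░░░░░              
░▓▓▓▓▓▓░░░░░░▓▓▓▓▓▓░░░░░              
▓░░░░░░▓▓▓▓▓▓░░░░░░▓▓▓▓▓              
▓░░░░░░▓▓▓▓▓▓░░░░░░▓▓▓▓▓              
▓░░░░░░▓▓▓▓▓▓░░░░░░▓▓▓▓▓              
                                      
                                      
                                      


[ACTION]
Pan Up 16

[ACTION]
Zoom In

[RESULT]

░░░░░░░▓▓▓▓▓▓▓▓▓▓▓▓░░░░░░░░░░░░▓▓▓▓▓▓▓
░░░░░░░▓▓▓▓▓▓▓▓▓▓▓▓░░░░░░░░░░░░▓▓▓▓▓▓▓
░░░░░░░▓▓▓▓▓▓▓▓▓▓▓▓░░░░░░░░░░░░▓▓▓▓▓▓▓
░░░░░░░▓▓▓▓▓▓▓▓▓▓▓▓░░░░░░░░░░░░▓▓▓▓▓▓▓
░░░░░░░▓▓▓▓▓▓▓▓▓▓▓▓░░░░░░░░░░░░▓▓▓▓▓▓▓
░░░░░░░▓▓▓▓▓▓▓▓▓▓▓▓░░░░░░░░░░░░▓▓▓▓▓▓▓
░░░░░░░▓▓▓▓▓▓▓▓▓▓▓▓░░░░░░░░░░░░▓▓▓▓▓▓▓
░░░░░░░▓▓▓▓▓▓▓▓▓▓▓▓░░░░░░░░░░░░▓▓▓▓▓▓▓
░░░░░░░▓▓▓▓▓▓▓▓▓▓▓▓░░░░░░░░░░░░▓▓▓▓▓▓▓
░░░░░░░▓▓▓▓▓▓▓▓▓▓▓▓░░░░░░░░░░░░▓▓▓▓▓▓▓
░░░░░░░▓▓▓▓▓▓▓▓▓▓▓▓░░░░░░░░░░░░▓▓▓▓▓▓▓
░░░░░░░▓▓▓▓▓▓▓▓▓▓▓▓░░░░░░░░░░░░▓▓▓▓▓▓▓
▓▓▓▓▓▓▓░░░░░░░░░░░░▓▓▓▓▓▓▓▓▓▓▓▓░░░░░░░
▓▓▓▓▓▓▓░░░░░░░░░░░░▓▓▓▓▓▓▓▓▓▓▓▓░░░░░░░
▓▓▓▓▓▓▓░░░░░░░░░░░░▓▓▓▓▓▓▓▓▓▓▓▓░░░░░░░
▓▓▓▓▓▓▓░░░░░░░░░░░░▓▓▓▓▓▓▓▓▓▓▓▓░░░░░░░
▓▓▓▓▓▓▓░░░░░░░░░░░░▓▓▓▓▓▓▓▓▓▓▓▓░░░░░░░
▓▓▓▓▓▓▓░░░░░░░░░░░░▓▓▓▓▓▓▓▓▓▓▓▓░░░░░░░
▓▓▓▓▓▓▓░░░░░░░░░░░░▓▓▓▓▓▓▓▓▓▓▓▓░░░░░░░
▓▓▓▓▓▓▓░░░░░░░░░░░░▓▓▓▓▓▓▓▓▓▓▓▓░░░░░░░
▓▓▓▓▓▓▓░░░░░░░░░░░░▓▓▓▓▓▓▓▓▓▓▓▓░░░░░░░
▓▓▓▓▓▓▓░░░░░░░░░░░░▓▓▓▓▓▓▓▓▓▓▓▓░░░░░░░
▓▓▓▓▓▓▓░░░░░░░░░░░░▓▓▓▓▓▓▓▓▓▓▓▓░░░░░░░
▓▓▓▓▓▓▓░░░░░░░░░░░░▓▓▓▓▓▓▓▓▓▓▓▓░░░░░░░


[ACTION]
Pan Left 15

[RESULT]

░░░░░░░░░░░░▓▓▓▓▓▓▓▓▓▓▓▓░░░░░░░░░░░░▓▓
░░░░░░░░░░░░▓▓▓▓▓▓▓▓▓▓▓▓░░░░░░░░░░░░▓▓
░░░░░░░░░░░░▓▓▓▓▓▓▓▓▓▓▓▓░░░░░░░░░░░░▓▓
░░░░░░░░░░░░▓▓▓▓▓▓▓▓▓▓▓▓░░░░░░░░░░░░▓▓
░░░░░░░░░░░░▓▓▓▓▓▓▓▓▓▓▓▓░░░░░░░░░░░░▓▓
░░░░░░░░░░░░▓▓▓▓▓▓▓▓▓▓▓▓░░░░░░░░░░░░▓▓
░░░░░░░░░░░░▓▓▓▓▓▓▓▓▓▓▓▓░░░░░░░░░░░░▓▓
░░░░░░░░░░░░▓▓▓▓▓▓▓▓▓▓▓▓░░░░░░░░░░░░▓▓
░░░░░░░░░░░░▓▓▓▓▓▓▓▓▓▓▓▓░░░░░░░░░░░░▓▓
░░░░░░░░░░░░▓▓▓▓▓▓▓▓▓▓▓▓░░░░░░░░░░░░▓▓
░░░░░░░░░░░░▓▓▓▓▓▓▓▓▓▓▓▓░░░░░░░░░░░░▓▓
░░░░░░░░░░░░▓▓▓▓▓▓▓▓▓▓▓▓░░░░░░░░░░░░▓▓
▓▓▓▓▓▓▓▓▓▓▓▓░░░░░░░░░░░░▓▓▓▓▓▓▓▓▓▓▓▓░░
▓▓▓▓▓▓▓▓▓▓▓▓░░░░░░░░░░░░▓▓▓▓▓▓▓▓▓▓▓▓░░
▓▓▓▓▓▓▓▓▓▓▓▓░░░░░░░░░░░░▓▓▓▓▓▓▓▓▓▓▓▓░░
▓▓▓▓▓▓▓▓▓▓▓▓░░░░░░░░░░░░▓▓▓▓▓▓▓▓▓▓▓▓░░
▓▓▓▓▓▓▓▓▓▓▓▓░░░░░░░░░░░░▓▓▓▓▓▓▓▓▓▓▓▓░░
▓▓▓▓▓▓▓▓▓▓▓▓░░░░░░░░░░░░▓▓▓▓▓▓▓▓▓▓▓▓░░
▓▓▓▓▓▓▓▓▓▓▓▓░░░░░░░░░░░░▓▓▓▓▓▓▓▓▓▓▓▓░░
▓▓▓▓▓▓▓▓▓▓▓▓░░░░░░░░░░░░▓▓▓▓▓▓▓▓▓▓▓▓░░
▓▓▓▓▓▓▓▓▓▓▓▓░░░░░░░░░░░░▓▓▓▓▓▓▓▓▓▓▓▓░░
▓▓▓▓▓▓▓▓▓▓▓▓░░░░░░░░░░░░▓▓▓▓▓▓▓▓▓▓▓▓░░
▓▓▓▓▓▓▓▓▓▓▓▓░░░░░░░░░░░░▓▓▓▓▓▓▓▓▓▓▓▓░░
▓▓▓▓▓▓▓▓▓▓▓▓░░░░░░░░░░░░▓▓▓▓▓▓▓▓▓▓▓▓░░


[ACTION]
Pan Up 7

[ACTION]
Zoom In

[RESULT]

░░░░░░░░░░░░░░░░░░▓▓▓▓▓▓▓▓▓▓▓▓▓▓▓▓▓▓░░
░░░░░░░░░░░░░░░░░░▓▓▓▓▓▓▓▓▓▓▓▓▓▓▓▓▓▓░░
░░░░░░░░░░░░░░░░░░▓▓▓▓▓▓▓▓▓▓▓▓▓▓▓▓▓▓░░
░░░░░░░░░░░░░░░░░░▓▓▓▓▓▓▓▓▓▓▓▓▓▓▓▓▓▓░░
░░░░░░░░░░░░░░░░░░▓▓▓▓▓▓▓▓▓▓▓▓▓▓▓▓▓▓░░
░░░░░░░░░░░░░░░░░░▓▓▓▓▓▓▓▓▓▓▓▓▓▓▓▓▓▓░░
░░░░░░░░░░░░░░░░░░▓▓▓▓▓▓▓▓▓▓▓▓▓▓▓▓▓▓░░
░░░░░░░░░░░░░░░░░░▓▓▓▓▓▓▓▓▓▓▓▓▓▓▓▓▓▓░░
░░░░░░░░░░░░░░░░░░▓▓▓▓▓▓▓▓▓▓▓▓▓▓▓▓▓▓░░
░░░░░░░░░░░░░░░░░░▓▓▓▓▓▓▓▓▓▓▓▓▓▓▓▓▓▓░░
░░░░░░░░░░░░░░░░░░▓▓▓▓▓▓▓▓▓▓▓▓▓▓▓▓▓▓░░
░░░░░░░░░░░░░░░░░░▓▓▓▓▓▓▓▓▓▓▓▓▓▓▓▓▓▓░░
░░░░░░░░░░░░░░░░░░▓▓▓▓▓▓▓▓▓▓▓▓▓▓▓▓▓▓░░
░░░░░░░░░░░░░░░░░░▓▓▓▓▓▓▓▓▓▓▓▓▓▓▓▓▓▓░░
░░░░░░░░░░░░░░░░░░▓▓▓▓▓▓▓▓▓▓▓▓▓▓▓▓▓▓░░
░░░░░░░░░░░░░░░░░░▓▓▓▓▓▓▓▓▓▓▓▓▓▓▓▓▓▓░░
░░░░░░░░░░░░░░░░░░▓▓▓▓▓▓▓▓▓▓▓▓▓▓▓▓▓▓░░
░░░░░░░░░░░░░░░░░░▓▓▓▓▓▓▓▓▓▓▓▓▓▓▓▓▓▓░░
▓▓▓▓▓▓▓▓▓▓▓▓▓▓▓▓▓▓░░░░░░░░░░░░░░░░░░▓▓
▓▓▓▓▓▓▓▓▓▓▓▓▓▓▓▓▓▓░░░░░░░░░░░░░░░░░░▓▓
▓▓▓▓▓▓▓▓▓▓▓▓▓▓▓▓▓▓░░░░░░░░░░░░░░░░░░▓▓
▓▓▓▓▓▓▓▓▓▓▓▓▓▓▓▓▓▓░░░░░░░░░░░░░░░░░░▓▓
▓▓▓▓▓▓▓▓▓▓▓▓▓▓▓▓▓▓░░░░░░░░░░░░░░░░░░▓▓
▓▓▓▓▓▓▓▓▓▓▓▓▓▓▓▓▓▓░░░░░░░░░░░░░░░░░░▓▓
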